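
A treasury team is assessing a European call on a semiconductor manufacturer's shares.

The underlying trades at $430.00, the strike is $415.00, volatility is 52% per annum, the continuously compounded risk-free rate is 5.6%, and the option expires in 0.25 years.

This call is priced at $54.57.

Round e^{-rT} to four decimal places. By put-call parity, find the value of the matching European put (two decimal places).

e^(−rT) = e^(−0.056·0.25) = 0.9861
Put-call parity: C − P = S − K·e^(−rT) = 430 − 415·0.9861 = 430 − 409.2315 = 20.7685
P = C − (C − P) = 54.57 − (20.7685) = 33.8015

$33.80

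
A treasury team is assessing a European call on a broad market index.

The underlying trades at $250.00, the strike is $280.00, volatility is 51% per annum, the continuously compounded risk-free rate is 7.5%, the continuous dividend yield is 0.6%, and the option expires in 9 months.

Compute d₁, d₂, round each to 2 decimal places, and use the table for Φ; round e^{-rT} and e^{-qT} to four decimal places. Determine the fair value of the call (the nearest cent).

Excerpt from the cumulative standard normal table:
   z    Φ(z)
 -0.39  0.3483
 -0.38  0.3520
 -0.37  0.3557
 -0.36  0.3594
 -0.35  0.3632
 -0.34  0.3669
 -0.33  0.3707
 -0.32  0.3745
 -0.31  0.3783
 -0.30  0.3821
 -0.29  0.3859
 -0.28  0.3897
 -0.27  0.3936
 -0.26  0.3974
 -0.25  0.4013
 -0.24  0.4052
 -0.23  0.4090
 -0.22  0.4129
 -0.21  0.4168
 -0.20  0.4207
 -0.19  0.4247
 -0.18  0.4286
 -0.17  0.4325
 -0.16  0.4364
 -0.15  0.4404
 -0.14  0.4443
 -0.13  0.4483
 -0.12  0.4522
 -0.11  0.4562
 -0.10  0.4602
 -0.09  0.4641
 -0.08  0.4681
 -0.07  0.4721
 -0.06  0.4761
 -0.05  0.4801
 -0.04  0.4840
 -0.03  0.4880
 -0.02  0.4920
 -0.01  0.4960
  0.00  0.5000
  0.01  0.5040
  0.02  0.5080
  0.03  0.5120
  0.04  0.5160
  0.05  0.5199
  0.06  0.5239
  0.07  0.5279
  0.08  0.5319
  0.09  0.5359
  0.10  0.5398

$37.25

σ√T = 0.51·√0.75 = 0.4417
d₁ = [ln(250/280) + (0.075 − 0.006 + ½·0.51²)·0.75] / (σ√T) = (-0.1133 + 0.1493) / 0.4417 = 0.0814 → 0.08
d₂ = 0.0814 − 0.4417 = -0.3603 → -0.36
e^(−qT) = e^(−0.006·0.75) = 0.9955;  e^(−rT) = e^(−0.075·0.75) = 0.9453
C = 250·0.9955·N(0.08) − 280·0.9453·N(-0.36) = 250·0.9955·0.5319 − 280·0.9453·0.3594 = 132.3766 − 95.1274 = 37.2492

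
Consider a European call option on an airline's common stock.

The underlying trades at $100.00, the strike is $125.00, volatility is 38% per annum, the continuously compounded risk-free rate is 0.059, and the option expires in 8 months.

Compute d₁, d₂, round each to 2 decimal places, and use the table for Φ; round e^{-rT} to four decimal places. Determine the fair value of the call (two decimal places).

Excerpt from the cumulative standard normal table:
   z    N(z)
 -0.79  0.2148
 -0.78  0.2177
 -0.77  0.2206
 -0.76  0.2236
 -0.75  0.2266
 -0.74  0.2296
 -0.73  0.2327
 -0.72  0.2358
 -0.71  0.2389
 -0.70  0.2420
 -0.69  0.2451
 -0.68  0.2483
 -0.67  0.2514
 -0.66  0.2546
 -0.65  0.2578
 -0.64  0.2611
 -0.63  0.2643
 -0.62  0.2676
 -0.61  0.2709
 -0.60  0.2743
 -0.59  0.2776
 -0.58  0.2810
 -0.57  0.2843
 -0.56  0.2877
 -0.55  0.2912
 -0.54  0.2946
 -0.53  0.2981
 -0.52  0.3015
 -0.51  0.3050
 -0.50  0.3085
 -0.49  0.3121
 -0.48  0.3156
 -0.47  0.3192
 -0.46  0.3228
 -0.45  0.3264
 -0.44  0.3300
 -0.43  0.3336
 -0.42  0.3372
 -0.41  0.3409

$5.77

T = 0.6667;  σ√T = 0.3103
d₁ = [ln(100/125) + (0.059 + ½·0.38²)·0.6667] / (σ√T) = (-0.2231 + 0.0875) / 0.3103 = -0.4373 → -0.44
d₂ = -0.4373 − 0.3103 = -0.7476 → -0.75
exp(−rT) = exp(−0.059·0.6667) = 0.9614
N(d₁) = N(-0.44) = 0.3300;  N(d₂) = N(-0.75) = 0.2266
C = 100·0.3300 − 125·0.9614·0.2266 = 33.0000 − 27.2317 = 5.7683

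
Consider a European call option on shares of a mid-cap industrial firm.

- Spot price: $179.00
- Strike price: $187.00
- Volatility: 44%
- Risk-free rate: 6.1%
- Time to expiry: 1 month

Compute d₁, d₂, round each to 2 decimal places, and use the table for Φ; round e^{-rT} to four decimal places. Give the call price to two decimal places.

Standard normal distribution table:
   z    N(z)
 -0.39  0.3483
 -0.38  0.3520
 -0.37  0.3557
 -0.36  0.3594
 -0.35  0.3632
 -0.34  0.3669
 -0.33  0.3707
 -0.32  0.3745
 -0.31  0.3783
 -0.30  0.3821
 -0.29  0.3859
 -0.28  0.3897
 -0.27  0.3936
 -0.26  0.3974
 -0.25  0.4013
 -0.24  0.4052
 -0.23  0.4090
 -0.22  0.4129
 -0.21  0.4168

$6.35

σ√T = 0.44·√0.08333 = 0.1270
d₁ = [ln(179/187) + (0.061 + 0.44²/2)·0.08333] / 0.1270 = [-0.0437 + 0.0131] / 0.1270 = -0.2407 which rounds to -0.24
d₂ = d₁ − σ√T = -0.2407 − 0.1270 = -0.3677 which rounds to -0.37
e^(−rT) = e^(−0.061·0.08333) = 0.9949
N(d₁) = N(-0.24) = 0.4052;  N(d₂) = N(-0.37) = 0.3557
C = 179·0.4052 − 187·0.9949·0.3557 = 72.5308 − 66.1767 = 6.3541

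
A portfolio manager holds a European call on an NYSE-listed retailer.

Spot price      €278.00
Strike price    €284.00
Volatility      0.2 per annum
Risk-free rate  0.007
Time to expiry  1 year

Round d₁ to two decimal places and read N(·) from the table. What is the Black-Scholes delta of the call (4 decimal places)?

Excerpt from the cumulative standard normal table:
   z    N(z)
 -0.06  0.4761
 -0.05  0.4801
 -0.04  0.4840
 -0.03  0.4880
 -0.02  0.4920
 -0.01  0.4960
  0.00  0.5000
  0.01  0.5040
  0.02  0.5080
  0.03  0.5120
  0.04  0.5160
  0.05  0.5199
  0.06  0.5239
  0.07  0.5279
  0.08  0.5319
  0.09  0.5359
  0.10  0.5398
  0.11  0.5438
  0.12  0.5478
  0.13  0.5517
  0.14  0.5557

0.5120

σ√T = 0.2 × 1.0000 = 0.2000
d₁ = [ln(278/284) + (0.007 + 0.2²/2)·1] / 0.2000 = [-0.0214 + 0.0270] / 0.2000 = 0.0282 which rounds to 0.03
N(d₁) = N(0.03) = 0.5120
Δ_call = N(d₁) = 0.5120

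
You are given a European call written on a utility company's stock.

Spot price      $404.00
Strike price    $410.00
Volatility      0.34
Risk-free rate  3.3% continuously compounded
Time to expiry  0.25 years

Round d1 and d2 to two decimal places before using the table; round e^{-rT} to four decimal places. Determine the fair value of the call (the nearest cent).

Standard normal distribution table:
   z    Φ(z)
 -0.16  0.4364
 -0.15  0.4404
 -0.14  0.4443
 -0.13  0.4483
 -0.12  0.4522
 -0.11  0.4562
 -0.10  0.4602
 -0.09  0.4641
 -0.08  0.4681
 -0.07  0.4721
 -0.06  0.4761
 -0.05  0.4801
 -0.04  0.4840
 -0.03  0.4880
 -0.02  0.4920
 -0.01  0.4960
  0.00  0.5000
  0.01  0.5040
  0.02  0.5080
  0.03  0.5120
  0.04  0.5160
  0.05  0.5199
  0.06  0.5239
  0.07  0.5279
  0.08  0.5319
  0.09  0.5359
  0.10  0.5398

T = 0.25;  σ√T = 0.1700
d₁ = [ln(404/410) + (0.033 + 0.34²/2)·0.25] / 0.1700 = [-0.0147 + 0.0227] / 0.1700 = 0.0468 ≈ 0.05
d₂ = d₁ − σ√T = 0.0468 − 0.1700 = -0.1232 ≈ -0.12
e^(−rT) = e^(−0.033·0.25) = 0.9918
N(d₁) = N(0.05) = 0.5199;  N(d₂) = N(-0.12) = 0.4522
C = 404·0.5199 − 410·0.9918·0.4522 = 210.0396 − 183.8817 = 26.1579

$26.16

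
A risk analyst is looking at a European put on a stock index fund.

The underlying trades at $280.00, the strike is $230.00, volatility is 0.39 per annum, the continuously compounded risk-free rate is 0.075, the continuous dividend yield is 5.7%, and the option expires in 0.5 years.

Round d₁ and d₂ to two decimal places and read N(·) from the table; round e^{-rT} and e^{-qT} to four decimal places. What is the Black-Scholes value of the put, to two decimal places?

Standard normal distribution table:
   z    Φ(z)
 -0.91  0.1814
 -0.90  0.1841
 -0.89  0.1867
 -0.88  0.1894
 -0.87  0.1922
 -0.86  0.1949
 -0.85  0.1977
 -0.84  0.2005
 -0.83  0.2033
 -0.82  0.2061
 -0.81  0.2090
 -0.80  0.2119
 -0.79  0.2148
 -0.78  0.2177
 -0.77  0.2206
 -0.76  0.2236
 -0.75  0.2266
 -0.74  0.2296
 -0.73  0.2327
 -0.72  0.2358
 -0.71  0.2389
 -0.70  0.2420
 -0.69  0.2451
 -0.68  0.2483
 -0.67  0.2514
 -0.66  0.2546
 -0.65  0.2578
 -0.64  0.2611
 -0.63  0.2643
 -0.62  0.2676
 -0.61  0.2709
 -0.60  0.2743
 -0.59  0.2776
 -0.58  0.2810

σ√T = 0.39·√0.5 = 0.2758
d₁ = [ln(280/230) + (0.075 − 0.057 + 0.39²/2)·0.5] / 0.2758 = [0.1967 + 0.0470] / 0.2758 = 0.8838 ⇒ 0.88
d₂ = d₁ − σ√T = 0.8838 − 0.2758 = 0.6081 ⇒ 0.61
exp(−qT) = exp(−0.057·0.5) = 0.9719;  exp(−rT) = exp(−0.075·0.5) = 0.9632
P = 230·0.9632·N(-0.61) − 280·0.9719·N(-0.88) = 230·0.9632·0.2709 − 280·0.9719·0.1894 = 60.0141 − 51.5418 = 8.4723

$8.47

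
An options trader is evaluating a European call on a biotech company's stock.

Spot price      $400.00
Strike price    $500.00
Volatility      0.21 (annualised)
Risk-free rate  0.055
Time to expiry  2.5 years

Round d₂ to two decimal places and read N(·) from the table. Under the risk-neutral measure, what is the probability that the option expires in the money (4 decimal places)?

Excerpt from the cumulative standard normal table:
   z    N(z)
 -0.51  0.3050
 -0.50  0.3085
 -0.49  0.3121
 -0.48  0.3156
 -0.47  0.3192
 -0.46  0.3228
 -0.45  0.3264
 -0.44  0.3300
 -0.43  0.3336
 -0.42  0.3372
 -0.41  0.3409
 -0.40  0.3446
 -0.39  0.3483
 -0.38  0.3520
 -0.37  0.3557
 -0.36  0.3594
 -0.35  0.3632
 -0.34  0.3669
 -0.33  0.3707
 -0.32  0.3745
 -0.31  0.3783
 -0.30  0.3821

0.3372

σ√T = 0.21 × 1.5811 = 0.3320
d₁ = [ln(400/500) + (0.055 + 0.21²/2)·2.5] / 0.3320 = [-0.2231 + 0.1926] / 0.3320 = -0.0919 ⇒ -0.09
d₂ = d₁ − σ√T = -0.0919 − 0.3320 = -0.4240 ⇒ -0.42
Risk-neutral Pr[S_T > K] = N(d₂) = N(-0.42) = 0.3372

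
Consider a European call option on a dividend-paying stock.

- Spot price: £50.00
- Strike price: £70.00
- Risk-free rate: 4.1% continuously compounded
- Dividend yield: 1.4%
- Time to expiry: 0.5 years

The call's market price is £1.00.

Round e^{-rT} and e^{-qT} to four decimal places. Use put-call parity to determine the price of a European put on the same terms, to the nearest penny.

exp(−qT) = exp(−0.014·0.5) = 0.9930;  exp(−rT) = exp(−0.041·0.5) = 0.9797
Put-call parity: C − P = S·e^(−qT) − K·e^(−rT) = 50·0.9930 − 70·0.9797 = 49.6500 − 68.5790 = -18.9290
P = C − (C − P) = 1.00 − (-18.9290) = 19.9290

£19.93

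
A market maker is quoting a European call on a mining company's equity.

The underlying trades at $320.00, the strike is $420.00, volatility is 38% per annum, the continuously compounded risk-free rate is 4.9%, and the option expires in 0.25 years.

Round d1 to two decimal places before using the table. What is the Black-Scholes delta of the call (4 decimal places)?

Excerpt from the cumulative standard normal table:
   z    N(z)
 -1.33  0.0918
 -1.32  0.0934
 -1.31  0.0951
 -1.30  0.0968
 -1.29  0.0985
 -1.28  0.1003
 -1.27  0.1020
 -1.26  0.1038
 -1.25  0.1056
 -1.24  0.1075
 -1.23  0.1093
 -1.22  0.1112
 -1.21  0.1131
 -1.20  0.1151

T = 0.25;  σ√T = 0.1900
d₁ = [ln(320/420) + (0.049 + 0.38²/2)·0.25] / 0.1900 = [-0.2719 + 0.0303] / 0.1900 = -1.2718 which rounds to -1.27
N(d₁) = N(-1.27) = 0.1020
Δ_call = N(d₁) = 0.1020

0.1020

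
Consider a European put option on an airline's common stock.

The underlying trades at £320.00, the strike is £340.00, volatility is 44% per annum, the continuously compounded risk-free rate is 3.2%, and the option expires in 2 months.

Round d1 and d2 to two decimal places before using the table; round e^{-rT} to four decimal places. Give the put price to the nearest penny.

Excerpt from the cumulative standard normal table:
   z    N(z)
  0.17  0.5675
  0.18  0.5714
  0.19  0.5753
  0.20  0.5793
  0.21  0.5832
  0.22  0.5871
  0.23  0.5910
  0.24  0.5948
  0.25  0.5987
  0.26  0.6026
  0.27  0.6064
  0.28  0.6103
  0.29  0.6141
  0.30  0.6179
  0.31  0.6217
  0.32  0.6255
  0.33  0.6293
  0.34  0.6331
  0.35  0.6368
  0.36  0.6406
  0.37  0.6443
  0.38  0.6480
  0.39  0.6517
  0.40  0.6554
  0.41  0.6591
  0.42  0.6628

£33.78

T = 0.1667;  σ√T = 0.1796
d₁ = [ln(320/340) + (0.032 + 0.44²/2)·0.1667] / 0.1796 = [-0.0606 + 0.0215] / 0.1796 = -0.2180 ≈ -0.22
d₂ = d₁ − σ√T = -0.2180 − 0.1796 = -0.3976 ≈ -0.40
exp(−rT) = exp(−0.032·0.1667) = 0.9947
N(−d₂) = N(0.40) = 0.6554;  N(−d₁) = N(0.22) = 0.5871
P = 340·0.9947·0.6554 − 320·0.5871 = 221.6550 − 187.8720 = 33.7830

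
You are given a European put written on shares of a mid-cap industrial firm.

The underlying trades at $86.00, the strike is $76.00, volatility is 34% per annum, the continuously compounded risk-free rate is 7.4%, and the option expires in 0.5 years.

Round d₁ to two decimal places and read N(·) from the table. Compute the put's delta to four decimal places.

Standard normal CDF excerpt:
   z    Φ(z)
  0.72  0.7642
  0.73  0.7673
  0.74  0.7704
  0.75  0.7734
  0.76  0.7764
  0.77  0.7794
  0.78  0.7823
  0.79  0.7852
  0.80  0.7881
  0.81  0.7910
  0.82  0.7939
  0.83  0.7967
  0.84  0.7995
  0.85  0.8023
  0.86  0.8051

T = 0.5;  σ√T = 0.2404
ln(S/K) + (r + σ²/2)T = ln(86/76) + (0.074 + 0.34²/2)·0.5 = 0.1236 + 0.0659 = 0.1895
d₁ = 0.1895 / 0.2404 = 0.7883 → 0.79
N(d₁) = N(0.79) = 0.7852
Δ_put = N(d₁) − 1 = 0.7852 − 1 = -0.2148

-0.2148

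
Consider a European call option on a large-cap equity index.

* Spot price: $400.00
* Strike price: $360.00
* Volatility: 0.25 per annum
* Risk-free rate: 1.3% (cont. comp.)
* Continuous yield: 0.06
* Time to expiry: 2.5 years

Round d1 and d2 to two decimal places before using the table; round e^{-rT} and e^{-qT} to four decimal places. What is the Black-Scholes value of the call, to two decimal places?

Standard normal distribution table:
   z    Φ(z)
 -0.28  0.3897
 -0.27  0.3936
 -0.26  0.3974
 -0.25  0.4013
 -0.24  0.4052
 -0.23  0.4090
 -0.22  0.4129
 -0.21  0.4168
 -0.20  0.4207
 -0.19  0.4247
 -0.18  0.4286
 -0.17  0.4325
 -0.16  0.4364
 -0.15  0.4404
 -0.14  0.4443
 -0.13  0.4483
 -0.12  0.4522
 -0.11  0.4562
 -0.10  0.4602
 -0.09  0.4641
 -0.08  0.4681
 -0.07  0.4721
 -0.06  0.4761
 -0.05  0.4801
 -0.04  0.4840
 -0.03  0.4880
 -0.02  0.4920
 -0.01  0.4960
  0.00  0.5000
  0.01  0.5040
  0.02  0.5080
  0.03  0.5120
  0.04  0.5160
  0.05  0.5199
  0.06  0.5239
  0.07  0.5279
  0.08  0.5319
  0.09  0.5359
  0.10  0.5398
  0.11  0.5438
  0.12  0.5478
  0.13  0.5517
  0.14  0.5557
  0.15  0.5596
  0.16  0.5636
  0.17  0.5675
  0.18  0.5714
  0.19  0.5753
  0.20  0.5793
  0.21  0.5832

$52.85

σ√T = 0.25 × 1.5811 = 0.3953
d₁ = [ln(400/360) + (0.013 − 0.06 + 0.25²/2)·2.5] / 0.3953 = [0.1054 − 0.0394] / 0.3953 = 0.1669 ≈ 0.17
d₂ = d₁ − σ√T = 0.1669 − 0.3953 = -0.2284 ≈ -0.23
e^(−qT) = e^(−0.06·2.5) = 0.8607;  e^(−rT) = e^(−0.013·2.5) = 0.9680
N(d₁) = N(0.17) = 0.5675;  N(d₂) = N(-0.23) = 0.4090
C = 400·0.8607·0.5675 − 360·0.9680·0.4090 = 195.3789 − 142.5283 = 52.8506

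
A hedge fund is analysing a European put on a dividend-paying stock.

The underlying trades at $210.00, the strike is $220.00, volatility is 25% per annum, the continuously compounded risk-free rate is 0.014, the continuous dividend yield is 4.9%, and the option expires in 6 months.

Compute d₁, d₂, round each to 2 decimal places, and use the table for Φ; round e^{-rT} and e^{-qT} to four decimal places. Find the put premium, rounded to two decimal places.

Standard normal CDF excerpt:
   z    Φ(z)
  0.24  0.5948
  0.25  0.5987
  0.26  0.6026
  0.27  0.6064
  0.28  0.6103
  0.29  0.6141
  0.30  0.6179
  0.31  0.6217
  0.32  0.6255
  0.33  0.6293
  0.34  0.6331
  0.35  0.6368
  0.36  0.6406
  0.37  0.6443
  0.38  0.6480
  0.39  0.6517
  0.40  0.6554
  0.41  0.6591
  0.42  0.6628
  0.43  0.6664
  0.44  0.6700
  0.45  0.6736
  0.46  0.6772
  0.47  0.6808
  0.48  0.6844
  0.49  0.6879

$22.89

T = 0.5;  σ√T = 0.1768
d₁ = [ln(210/220) + (0.014 − 0.049 + 0.25²/2)·0.5] / 0.1768 = [-0.0465 − 0.0019] / 0.1768 = -0.2738 ≈ -0.27
d₂ = d₁ − σ√T = -0.2738 − 0.1768 = -0.4505 ≈ -0.45
e^(−qT) = e^(−0.049·0.5) = 0.9758;  e^(−rT) = e^(−0.014·0.5) = 0.9930
N(−d₂) = N(0.45) = 0.6736;  N(−d₁) = N(0.27) = 0.6064
P = 220·0.9930·0.6736 − 210·0.9758·0.6064 = 147.1547 − 124.2623 = 22.8924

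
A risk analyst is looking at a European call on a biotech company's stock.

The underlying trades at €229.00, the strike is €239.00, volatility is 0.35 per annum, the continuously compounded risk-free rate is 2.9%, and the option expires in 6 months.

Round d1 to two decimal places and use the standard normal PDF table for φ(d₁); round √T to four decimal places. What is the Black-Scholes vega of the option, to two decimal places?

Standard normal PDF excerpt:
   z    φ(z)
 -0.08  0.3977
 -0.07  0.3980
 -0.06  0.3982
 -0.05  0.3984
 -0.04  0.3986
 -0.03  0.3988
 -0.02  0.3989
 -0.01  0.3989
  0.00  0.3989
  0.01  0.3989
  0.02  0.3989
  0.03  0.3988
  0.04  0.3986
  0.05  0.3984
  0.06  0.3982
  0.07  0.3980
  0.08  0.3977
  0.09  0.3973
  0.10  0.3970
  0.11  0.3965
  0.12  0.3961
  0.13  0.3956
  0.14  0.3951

σ√T = 0.35 × 0.7071 = 0.2475
d₁ = [ln(229/239) + (0.029 + 0.35²/2)·0.5] / 0.2475 = [-0.0427 + 0.0451] / 0.2475 = 0.0096 ≈ 0.01
√T = √0.5 = 0.7071
φ(d₁) = φ(0.01) = 0.3989
vega = S·φ(d₁)·√T = 229·0.3989·0.7071 = 64.5922

64.59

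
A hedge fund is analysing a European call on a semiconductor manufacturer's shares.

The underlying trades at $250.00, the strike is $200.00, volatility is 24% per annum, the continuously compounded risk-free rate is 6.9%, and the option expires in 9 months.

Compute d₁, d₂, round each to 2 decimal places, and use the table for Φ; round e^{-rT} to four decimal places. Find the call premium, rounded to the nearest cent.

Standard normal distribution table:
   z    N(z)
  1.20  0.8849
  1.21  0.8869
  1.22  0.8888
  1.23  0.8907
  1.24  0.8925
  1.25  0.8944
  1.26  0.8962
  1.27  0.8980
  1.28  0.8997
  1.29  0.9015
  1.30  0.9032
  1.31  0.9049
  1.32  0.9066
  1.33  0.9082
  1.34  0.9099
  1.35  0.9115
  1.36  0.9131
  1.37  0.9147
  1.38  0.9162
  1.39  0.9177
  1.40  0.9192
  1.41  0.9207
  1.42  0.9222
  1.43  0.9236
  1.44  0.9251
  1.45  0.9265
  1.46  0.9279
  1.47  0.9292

$62.10

σ√T = 0.24 × 0.8660 = 0.2078
d₁ = [ln(250/200) + (0.069 + ½·0.24²)·0.75] / (σ√T) = (0.2231 + 0.0733) / 0.2078 = 1.4265 which rounds to 1.43
d₂ = 1.4265 − 0.2078 = 1.2187 which rounds to 1.22
exp(−rT) = exp(−0.069·0.75) = 0.9496
N(d₁) = N(1.43) = 0.9236;  N(d₂) = N(1.22) = 0.8888
C = 250·0.9236 − 200·0.9496·0.8888 = 230.9000 − 168.8009 = 62.0991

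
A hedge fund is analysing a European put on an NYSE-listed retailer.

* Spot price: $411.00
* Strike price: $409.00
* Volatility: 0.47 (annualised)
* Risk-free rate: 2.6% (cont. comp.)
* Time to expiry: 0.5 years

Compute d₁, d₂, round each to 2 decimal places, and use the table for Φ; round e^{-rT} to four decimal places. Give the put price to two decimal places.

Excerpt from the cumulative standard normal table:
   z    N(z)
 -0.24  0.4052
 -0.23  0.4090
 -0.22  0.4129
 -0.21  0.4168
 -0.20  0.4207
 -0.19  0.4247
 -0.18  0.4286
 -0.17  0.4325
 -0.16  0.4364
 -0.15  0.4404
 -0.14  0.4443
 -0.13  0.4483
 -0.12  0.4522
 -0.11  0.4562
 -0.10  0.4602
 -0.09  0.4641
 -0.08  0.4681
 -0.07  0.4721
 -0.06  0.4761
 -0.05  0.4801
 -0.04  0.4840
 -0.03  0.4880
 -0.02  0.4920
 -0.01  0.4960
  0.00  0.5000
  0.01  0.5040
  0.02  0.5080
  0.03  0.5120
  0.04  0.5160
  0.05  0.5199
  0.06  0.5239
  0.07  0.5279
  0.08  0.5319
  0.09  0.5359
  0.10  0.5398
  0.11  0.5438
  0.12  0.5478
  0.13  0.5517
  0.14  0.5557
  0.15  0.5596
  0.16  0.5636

σ√T = 0.47 × 0.7071 = 0.3323
d₁ = [ln(411/409) + (0.026 + ½·0.47²)·0.5] / (σ√T) = (0.0049 + 0.0682) / 0.3323 = 0.2200 ⇒ 0.22
d₂ = 0.2200 − 0.3323 = -0.1124 ⇒ -0.11
e^(−rT) = e^(−0.026·0.5) = 0.9871
N(−d₂) = N(0.11) = 0.5438;  N(−d₁) = N(-0.22) = 0.4129
P = 409·0.9871·0.5438 − 411·0.4129 = 219.5451 − 169.7019 = 49.8432

$49.84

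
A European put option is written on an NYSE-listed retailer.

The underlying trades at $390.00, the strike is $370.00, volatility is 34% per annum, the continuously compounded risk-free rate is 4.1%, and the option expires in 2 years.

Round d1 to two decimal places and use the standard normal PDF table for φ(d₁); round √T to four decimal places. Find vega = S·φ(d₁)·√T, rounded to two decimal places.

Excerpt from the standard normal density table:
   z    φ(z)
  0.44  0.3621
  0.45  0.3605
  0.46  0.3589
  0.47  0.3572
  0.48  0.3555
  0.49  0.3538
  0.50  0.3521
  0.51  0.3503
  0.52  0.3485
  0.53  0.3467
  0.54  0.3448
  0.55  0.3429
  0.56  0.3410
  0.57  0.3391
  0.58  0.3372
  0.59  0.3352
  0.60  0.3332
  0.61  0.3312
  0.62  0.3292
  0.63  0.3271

σ√T = 0.34 × 1.4142 = 0.4808
ln(S/K) + (r + σ²/2)T = ln(390/370) + (0.041 + 0.34²/2)·2 = 0.0526 + 0.1976 = 0.2502
d₁ = 0.2502 / 0.4808 = 0.5204 which rounds to 0.52
√T = √2 = 1.4142
φ(d₁) = φ(0.52) = 0.3485
vega = S·φ(d₁)·√T = 390·0.3485·1.4142 = 192.2110
(Vega is the same for a European call and put with the same parameters.)

192.21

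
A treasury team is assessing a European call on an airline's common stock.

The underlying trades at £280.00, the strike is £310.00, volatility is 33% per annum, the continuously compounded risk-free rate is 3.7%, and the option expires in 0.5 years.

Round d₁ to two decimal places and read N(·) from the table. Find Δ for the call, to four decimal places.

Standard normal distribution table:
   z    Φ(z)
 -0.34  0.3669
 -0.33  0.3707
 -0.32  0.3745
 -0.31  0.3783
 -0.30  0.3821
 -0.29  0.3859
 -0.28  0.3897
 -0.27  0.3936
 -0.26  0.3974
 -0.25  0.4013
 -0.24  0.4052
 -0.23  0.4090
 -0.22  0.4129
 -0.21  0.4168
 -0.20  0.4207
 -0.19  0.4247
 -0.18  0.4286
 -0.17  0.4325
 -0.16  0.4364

0.4052

T = 0.5;  σ√T = 0.2333
d₁ = [ln(280/310) + (0.037 + 0.33²/2)·0.5] / 0.2333 = [-0.1018 + 0.0457] / 0.2333 = -0.2402 ⇒ -0.24
N(d₁) = N(-0.24) = 0.4052
Δ_call = N(d₁) = 0.4052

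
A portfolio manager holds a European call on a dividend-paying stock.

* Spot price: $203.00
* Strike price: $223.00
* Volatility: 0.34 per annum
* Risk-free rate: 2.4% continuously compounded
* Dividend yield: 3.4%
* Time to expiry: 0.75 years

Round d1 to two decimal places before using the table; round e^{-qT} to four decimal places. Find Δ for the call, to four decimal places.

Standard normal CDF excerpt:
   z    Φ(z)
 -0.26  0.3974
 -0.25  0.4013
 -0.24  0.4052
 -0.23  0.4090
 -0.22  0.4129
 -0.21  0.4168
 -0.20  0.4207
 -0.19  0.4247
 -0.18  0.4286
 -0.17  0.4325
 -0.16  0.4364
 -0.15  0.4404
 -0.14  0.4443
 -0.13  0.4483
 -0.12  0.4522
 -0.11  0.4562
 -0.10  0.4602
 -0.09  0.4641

T = 0.75;  σ√T = 0.2944
d₁ = [ln(203/223) + (0.024 − 0.034 + 0.34²/2)·0.75] / 0.2944 = [-0.0940 + 0.0359] / 0.2944 = -0.1974 ⇒ -0.20
N(d₁) = N(-0.20) = 0.4207
Δ_call = exp(−qT)·N(d₁) = 0.9748·0.4207 = 0.4101

0.4101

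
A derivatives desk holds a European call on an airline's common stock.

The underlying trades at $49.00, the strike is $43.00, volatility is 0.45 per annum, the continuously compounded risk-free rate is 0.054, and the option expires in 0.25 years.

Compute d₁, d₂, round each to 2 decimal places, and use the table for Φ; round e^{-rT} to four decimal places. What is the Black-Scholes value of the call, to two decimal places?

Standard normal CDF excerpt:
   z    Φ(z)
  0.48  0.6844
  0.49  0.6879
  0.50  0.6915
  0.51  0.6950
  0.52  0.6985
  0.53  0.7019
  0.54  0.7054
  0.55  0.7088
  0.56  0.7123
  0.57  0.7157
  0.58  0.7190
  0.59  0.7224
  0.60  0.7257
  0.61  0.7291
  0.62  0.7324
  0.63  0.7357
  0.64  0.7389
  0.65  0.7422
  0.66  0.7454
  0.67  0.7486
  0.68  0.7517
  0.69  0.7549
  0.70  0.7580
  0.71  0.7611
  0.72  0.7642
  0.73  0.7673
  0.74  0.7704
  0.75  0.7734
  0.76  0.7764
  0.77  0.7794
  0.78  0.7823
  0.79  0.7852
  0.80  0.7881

T = 0.25;  σ√T = 0.2250
d₁ = [ln(49/43) + (0.054 + 0.45²/2)·0.25] / 0.2250 = [0.1306 + 0.0388] / 0.2250 = 0.7530 ≈ 0.75
d₂ = d₁ − σ√T = 0.7530 − 0.2250 = 0.5280 ≈ 0.53
exp(−rT) = exp(−0.054·0.25) = 0.9866
N(d₁) = N(0.75) = 0.7734;  N(d₂) = N(0.53) = 0.7019
C = 49·0.7734 − 43·0.9866·0.7019 = 37.8966 − 29.7773 = 8.1193

$8.12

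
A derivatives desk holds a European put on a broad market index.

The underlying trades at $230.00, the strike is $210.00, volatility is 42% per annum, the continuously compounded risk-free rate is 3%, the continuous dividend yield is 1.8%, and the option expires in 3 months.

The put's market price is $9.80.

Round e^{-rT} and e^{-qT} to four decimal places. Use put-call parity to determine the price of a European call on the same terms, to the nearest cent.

e^(−qT) = e^(−0.018·0.25) = 0.9955;  e^(−rT) = e^(−0.03·0.25) = 0.9925
Put-call parity: C − P = S·e^(−qT) − K·e^(−rT) = 230·0.9955 − 210·0.9925 = 228.9650 − 208.4250 = 20.5400
C = P + (C − P) = 9.80 + (20.5400) = 30.3400

$30.34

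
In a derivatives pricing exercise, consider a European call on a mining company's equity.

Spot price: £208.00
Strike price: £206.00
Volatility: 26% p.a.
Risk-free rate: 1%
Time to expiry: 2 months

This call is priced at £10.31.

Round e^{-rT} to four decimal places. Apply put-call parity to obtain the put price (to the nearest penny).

£7.96

exp(−rT) = exp(−0.01·0.1667) = 0.9983
Put-call parity: C − P = S − K·e^(−rT) = 208 − 206·0.9983 = 208 − 205.6498 = 2.3502
P = C − (C − P) = 10.31 − (2.3502) = 7.9598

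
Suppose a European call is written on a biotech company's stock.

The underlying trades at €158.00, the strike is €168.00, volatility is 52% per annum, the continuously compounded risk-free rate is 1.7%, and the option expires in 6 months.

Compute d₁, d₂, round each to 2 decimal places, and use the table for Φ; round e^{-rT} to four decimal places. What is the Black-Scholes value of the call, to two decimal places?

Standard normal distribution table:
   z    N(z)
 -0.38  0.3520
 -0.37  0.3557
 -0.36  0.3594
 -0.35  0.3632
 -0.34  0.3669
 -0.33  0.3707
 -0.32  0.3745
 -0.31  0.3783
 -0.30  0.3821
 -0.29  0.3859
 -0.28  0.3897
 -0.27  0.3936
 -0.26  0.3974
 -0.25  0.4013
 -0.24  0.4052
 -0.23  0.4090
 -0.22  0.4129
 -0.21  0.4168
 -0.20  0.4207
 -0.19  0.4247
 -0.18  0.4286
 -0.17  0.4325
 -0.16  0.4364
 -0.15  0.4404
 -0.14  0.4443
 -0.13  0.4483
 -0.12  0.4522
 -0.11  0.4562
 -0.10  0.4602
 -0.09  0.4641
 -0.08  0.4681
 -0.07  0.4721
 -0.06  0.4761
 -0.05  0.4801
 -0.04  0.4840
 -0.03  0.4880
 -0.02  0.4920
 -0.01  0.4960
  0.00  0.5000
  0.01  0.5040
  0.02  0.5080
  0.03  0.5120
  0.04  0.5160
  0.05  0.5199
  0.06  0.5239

T = 0.5;  σ√T = 0.3677
d₁ = [ln(158/168) + (0.017 + ½·0.52²)·0.5] / (σ√T) = (-0.0614 + 0.0761) / 0.3677 = 0.0401 which rounds to 0.04
d₂ = 0.0401 − 0.3677 = -0.3276 which rounds to -0.33
exp(−rT) = exp(−0.017·0.5) = 0.9915
C = 158·N(0.04) − 168·0.9915·N(-0.33) = 158·0.5160 − 168·0.9915·0.3707 = 81.5280 − 61.7482 = 19.7798

€19.78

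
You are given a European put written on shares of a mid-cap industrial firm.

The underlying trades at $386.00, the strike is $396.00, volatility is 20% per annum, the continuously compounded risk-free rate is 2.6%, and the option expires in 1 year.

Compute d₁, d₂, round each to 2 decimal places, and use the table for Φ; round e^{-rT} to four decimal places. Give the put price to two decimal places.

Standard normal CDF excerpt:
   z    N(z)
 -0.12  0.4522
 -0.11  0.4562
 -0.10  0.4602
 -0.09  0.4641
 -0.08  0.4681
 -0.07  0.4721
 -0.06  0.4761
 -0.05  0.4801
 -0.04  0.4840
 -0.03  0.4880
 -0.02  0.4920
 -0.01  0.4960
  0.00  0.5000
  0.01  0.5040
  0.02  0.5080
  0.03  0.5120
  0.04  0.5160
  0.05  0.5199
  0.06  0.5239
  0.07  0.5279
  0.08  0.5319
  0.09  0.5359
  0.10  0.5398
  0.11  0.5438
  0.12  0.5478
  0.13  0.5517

σ√T = 0.2·√1 = 0.2000
d₁ = [ln(386/396) + (0.026 + 0.2²/2)·1] / 0.2000 = [-0.0256 + 0.0460] / 0.2000 = 0.1021 which rounds to 0.10
d₂ = d₁ − σ√T = 0.1021 − 0.2000 = -0.0979 which rounds to -0.10
exp(−rT) = exp(−0.026·1) = 0.9743
N(−d₂) = N(0.10) = 0.5398;  N(−d₁) = N(-0.10) = 0.4602
P = 396·0.9743·0.5398 − 386·0.4602 = 208.2671 − 177.6372 = 30.6299

$30.63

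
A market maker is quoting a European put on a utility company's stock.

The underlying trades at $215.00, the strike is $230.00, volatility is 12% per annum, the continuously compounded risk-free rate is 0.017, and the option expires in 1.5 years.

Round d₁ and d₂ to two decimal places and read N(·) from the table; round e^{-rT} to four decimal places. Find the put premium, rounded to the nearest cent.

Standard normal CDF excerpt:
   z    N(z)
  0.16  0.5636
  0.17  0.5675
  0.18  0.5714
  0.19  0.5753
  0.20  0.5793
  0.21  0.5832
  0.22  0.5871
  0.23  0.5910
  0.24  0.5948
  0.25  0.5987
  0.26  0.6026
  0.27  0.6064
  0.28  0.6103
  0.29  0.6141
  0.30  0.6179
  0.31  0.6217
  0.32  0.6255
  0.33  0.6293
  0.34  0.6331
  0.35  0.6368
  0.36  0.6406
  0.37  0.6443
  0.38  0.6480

σ√T = 0.12 × 1.2247 = 0.1470
d₁ = [ln(215/230) + (0.017 + ½·0.12²)·1.5] / (σ√T) = (-0.0674 + 0.0363) / 0.1470 = -0.2119 which rounds to -0.21
d₂ = -0.2119 − 0.1470 = -0.3589 which rounds to -0.36
exp(−rT) = exp(−0.017·1.5) = 0.9748
N(−d₂) = N(0.36) = 0.6406;  N(−d₁) = N(0.21) = 0.5832
P = 230·0.9748·0.6406 − 215·0.5832 = 143.6251 − 125.3880 = 18.2371

$18.24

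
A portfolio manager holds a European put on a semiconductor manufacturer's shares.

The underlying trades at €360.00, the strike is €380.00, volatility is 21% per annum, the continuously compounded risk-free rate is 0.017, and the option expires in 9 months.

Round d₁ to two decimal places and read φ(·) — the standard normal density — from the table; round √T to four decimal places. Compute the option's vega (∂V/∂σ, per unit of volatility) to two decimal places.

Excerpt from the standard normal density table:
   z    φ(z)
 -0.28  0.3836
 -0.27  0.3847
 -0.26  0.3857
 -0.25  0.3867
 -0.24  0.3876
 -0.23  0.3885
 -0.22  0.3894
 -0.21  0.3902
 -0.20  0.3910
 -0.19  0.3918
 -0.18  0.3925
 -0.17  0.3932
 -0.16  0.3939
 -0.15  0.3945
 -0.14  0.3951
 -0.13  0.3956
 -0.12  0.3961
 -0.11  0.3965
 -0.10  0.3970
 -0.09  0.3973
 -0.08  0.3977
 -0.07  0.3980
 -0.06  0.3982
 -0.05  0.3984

123.18

σ√T = 0.21·√0.75 = 0.1819
d₁ = [ln(360/380) + (0.017 + 0.21²/2)·0.75] / 0.1819 = [-0.0541 + 0.0293] / 0.1819 = -0.1363 → -0.14
√T = √0.75 = 0.8660
φ(d₁) = φ(-0.14) = 0.3951
vega = S·φ(d₁)·√T = 360·0.3951·0.8660 = 123.1764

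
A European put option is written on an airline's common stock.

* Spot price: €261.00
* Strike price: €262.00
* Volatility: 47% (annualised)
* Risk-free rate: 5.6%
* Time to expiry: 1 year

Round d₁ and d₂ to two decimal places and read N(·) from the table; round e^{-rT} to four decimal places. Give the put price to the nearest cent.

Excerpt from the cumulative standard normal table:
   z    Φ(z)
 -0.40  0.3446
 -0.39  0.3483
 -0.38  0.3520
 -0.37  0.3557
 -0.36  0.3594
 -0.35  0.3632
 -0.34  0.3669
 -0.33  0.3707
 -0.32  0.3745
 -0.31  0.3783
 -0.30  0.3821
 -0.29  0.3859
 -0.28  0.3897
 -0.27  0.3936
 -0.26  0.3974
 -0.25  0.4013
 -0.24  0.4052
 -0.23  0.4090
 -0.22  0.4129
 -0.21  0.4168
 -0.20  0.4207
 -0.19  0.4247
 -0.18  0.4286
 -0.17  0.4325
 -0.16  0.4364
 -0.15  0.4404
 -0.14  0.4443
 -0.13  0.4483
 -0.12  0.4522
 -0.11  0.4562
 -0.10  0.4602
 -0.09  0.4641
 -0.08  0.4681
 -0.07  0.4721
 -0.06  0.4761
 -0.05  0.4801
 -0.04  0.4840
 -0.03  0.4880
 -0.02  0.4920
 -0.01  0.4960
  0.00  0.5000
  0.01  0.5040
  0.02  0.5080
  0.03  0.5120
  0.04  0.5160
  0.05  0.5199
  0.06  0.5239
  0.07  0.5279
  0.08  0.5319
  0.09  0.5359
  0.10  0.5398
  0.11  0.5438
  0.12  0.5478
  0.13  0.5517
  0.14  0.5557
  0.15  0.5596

€40.91

σ√T = 0.47 × 1.0000 = 0.4700
d₁ = [ln(261/262) + (0.056 + 0.47²/2)·1] / 0.4700 = [-0.0038 + 0.1664] / 0.4700 = 0.3460 which rounds to 0.35
d₂ = d₁ − σ√T = 0.3460 − 0.4700 = -0.1240 which rounds to -0.12
e^(−rT) = e^(−0.056·1) = 0.9455
N(−d₂) = N(0.12) = 0.5478;  N(−d₁) = N(-0.35) = 0.3632
P = 262·0.9455·0.5478 − 261·0.3632 = 135.7016 − 94.7952 = 40.9064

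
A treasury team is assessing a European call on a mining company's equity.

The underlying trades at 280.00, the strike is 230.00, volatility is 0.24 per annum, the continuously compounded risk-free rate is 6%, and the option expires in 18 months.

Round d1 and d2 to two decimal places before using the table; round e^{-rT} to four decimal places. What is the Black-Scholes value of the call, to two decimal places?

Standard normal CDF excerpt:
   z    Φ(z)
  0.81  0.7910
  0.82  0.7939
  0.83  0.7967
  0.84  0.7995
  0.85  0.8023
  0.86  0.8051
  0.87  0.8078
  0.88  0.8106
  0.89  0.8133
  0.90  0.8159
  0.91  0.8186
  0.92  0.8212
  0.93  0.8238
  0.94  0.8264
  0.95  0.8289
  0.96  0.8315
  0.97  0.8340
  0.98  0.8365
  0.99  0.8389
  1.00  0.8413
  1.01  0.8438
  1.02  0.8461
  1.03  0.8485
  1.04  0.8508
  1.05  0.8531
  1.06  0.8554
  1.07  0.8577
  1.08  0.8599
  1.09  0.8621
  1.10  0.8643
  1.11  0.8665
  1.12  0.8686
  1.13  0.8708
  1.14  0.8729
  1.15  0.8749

75.74

σ√T = 0.24·√1.5 = 0.2939
d₁ = [ln(280/230) + (0.06 + 0.24²/2)·1.5] / 0.2939 = [0.1967 + 0.1332] / 0.2939 = 1.1224 ⇒ 1.12
d₂ = d₁ − σ√T = 1.1224 − 0.2939 = 0.8284 ⇒ 0.83
exp(−rT) = exp(−0.06·1.5) = 0.9139
N(d₁) = N(1.12) = 0.8686;  N(d₂) = N(0.83) = 0.7967
C = 280·0.8686 − 230·0.9139·0.7967 = 243.2080 − 167.4639 = 75.7441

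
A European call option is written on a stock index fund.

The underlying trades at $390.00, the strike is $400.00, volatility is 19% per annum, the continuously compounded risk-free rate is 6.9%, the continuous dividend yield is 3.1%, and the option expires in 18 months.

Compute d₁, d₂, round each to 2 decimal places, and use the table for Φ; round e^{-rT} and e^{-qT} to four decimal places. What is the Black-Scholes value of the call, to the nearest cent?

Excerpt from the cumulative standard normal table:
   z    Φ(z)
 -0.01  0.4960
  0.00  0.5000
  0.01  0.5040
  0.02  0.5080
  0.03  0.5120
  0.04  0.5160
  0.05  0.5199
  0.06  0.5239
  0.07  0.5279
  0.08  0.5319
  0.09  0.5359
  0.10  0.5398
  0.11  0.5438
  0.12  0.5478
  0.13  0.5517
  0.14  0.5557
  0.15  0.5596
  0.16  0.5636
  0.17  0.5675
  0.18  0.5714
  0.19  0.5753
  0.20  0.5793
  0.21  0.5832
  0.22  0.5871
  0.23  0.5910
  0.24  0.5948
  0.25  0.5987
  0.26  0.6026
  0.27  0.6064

$39.67

σ√T = 0.19·√1.5 = 0.2327
ln(S/K) + (r − q + σ²/2)T = ln(390/400) + (0.069 − 0.031 + 0.19²/2)·1.5 = -0.0253 + 0.0841 = 0.0588
d₁ = 0.0588 / 0.2327 = 0.2525 → 0.25
d₂ = d₁ − σ√T = 0.2525 − 0.2327 = 0.0198 → 0.02
exp(−qT) = exp(−0.031·1.5) = 0.9546;  exp(−rT) = exp(−0.069·1.5) = 0.9017
C = 390·0.9546·N(0.25) − 400·0.9017·N(0.02) = 390·0.9546·0.5987 − 400·0.9017·0.5080 = 222.8924 − 183.2254 = 39.6670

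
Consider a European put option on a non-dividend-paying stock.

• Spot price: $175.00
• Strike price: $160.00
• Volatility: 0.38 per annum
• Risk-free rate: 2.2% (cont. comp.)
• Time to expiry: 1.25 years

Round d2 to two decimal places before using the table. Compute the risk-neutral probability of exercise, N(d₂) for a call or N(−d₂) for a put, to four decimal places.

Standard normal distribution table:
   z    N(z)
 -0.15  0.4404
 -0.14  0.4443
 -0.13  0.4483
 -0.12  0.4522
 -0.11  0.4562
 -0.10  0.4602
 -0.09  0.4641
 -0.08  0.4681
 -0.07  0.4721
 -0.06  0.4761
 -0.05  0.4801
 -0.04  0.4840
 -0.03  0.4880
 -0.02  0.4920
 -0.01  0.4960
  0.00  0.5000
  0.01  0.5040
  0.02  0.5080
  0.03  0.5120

0.4761

T = 1.25;  σ√T = 0.4249
d₁ = [ln(175/160) + (0.022 + ½·0.38²)·1.25] / (σ√T) = (0.0896 + 0.1178) / 0.4249 = 0.4881 → 0.49
d₂ = 0.4881 − 0.4249 = 0.0632 → 0.06
Risk-neutral Pr[S_T < K] = N(−d₂) = N(-0.06) = 0.4761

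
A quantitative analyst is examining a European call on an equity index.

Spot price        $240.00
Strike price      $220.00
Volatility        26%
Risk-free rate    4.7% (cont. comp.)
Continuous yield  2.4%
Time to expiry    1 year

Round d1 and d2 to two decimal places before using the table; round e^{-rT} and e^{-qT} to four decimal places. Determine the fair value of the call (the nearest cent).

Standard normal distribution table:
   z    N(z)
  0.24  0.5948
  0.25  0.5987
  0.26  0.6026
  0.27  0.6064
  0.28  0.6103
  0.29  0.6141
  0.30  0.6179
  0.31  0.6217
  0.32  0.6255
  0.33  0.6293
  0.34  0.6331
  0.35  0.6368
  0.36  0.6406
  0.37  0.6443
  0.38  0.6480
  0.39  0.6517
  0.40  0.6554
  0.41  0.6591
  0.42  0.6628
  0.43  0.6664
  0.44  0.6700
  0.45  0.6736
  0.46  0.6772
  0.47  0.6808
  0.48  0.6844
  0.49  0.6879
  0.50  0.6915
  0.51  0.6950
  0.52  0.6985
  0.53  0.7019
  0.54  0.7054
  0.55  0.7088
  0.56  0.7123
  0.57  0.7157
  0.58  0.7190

$37.18

T = 1;  σ√T = 0.2600
ln(S/K) + (r − q + σ²/2)T = ln(240/220) + (0.047 − 0.024 + 0.26²/2)·1 = 0.0870 + 0.0568 = 0.1438
d₁ = 0.1438 / 0.2600 = 0.5531 ≈ 0.55
d₂ = d₁ − σ√T = 0.5531 − 0.2600 = 0.2931 ≈ 0.29
e^(−qT) = e^(−0.024·1) = 0.9763;  e^(−rT) = e^(−0.047·1) = 0.9541
N(d₁) = N(0.55) = 0.7088;  N(d₂) = N(0.29) = 0.6141
C = 240·0.9763·0.7088 − 220·0.9541·0.6141 = 166.0803 − 128.9008 = 37.1795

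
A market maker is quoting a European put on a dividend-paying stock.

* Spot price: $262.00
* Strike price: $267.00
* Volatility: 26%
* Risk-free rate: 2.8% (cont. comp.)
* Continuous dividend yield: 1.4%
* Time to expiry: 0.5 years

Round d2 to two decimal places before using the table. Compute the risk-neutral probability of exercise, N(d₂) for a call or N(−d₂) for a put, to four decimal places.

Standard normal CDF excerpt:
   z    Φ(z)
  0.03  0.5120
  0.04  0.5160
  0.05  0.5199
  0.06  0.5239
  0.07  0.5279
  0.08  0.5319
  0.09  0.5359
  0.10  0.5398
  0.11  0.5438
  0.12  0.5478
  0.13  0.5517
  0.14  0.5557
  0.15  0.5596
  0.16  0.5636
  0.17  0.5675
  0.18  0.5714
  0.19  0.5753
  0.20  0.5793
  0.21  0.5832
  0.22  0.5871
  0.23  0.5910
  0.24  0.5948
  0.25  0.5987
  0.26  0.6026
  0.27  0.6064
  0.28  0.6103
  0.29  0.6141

T = 0.5;  σ√T = 0.1838
ln(S/K) + (r − q + σ²/2)T = ln(262/267) + (0.028 − 0.014 + 0.26²/2)·0.5 = -0.0189 + 0.0239 = 0.0050
d₁ = 0.0050 / 0.1838 = 0.0272 ⇒ 0.03
d₂ = d₁ − σ√T = 0.0272 − 0.1838 = -0.1567 ⇒ -0.16
Risk-neutral Pr[S_T < K] = N(−d₂) = N(0.16) = 0.5636

0.5636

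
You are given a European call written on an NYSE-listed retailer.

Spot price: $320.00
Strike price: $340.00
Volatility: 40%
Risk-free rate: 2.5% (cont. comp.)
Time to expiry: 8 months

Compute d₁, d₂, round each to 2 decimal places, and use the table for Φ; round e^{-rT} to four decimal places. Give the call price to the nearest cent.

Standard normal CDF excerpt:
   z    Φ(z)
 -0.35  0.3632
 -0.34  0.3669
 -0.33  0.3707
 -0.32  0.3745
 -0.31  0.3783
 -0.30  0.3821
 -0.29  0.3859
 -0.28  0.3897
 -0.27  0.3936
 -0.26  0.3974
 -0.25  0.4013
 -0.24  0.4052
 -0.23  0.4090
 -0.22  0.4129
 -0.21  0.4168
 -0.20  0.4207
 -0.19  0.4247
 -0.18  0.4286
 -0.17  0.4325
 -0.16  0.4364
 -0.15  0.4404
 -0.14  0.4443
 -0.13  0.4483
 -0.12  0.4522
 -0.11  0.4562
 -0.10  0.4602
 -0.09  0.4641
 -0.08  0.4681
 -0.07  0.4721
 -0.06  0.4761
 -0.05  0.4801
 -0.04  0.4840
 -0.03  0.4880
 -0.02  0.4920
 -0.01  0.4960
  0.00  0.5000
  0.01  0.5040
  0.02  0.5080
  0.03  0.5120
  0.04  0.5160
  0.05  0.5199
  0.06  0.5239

T = 0.6667;  σ√T = 0.3266
d₁ = [ln(320/340) + (0.025 + 0.4²/2)·0.6667] / 0.3266 = [-0.0606 + 0.0700] / 0.3266 = 0.0287 which rounds to 0.03
d₂ = d₁ − σ√T = 0.0287 − 0.3266 = -0.2979 which rounds to -0.30
exp(−rT) = exp(−0.025·0.6667) = 0.9835
C = 320·N(0.03) − 340·0.9835·N(-0.30) = 320·0.5120 − 340·0.9835·0.3821 = 163.8400 − 127.7704 = 36.0696

$36.07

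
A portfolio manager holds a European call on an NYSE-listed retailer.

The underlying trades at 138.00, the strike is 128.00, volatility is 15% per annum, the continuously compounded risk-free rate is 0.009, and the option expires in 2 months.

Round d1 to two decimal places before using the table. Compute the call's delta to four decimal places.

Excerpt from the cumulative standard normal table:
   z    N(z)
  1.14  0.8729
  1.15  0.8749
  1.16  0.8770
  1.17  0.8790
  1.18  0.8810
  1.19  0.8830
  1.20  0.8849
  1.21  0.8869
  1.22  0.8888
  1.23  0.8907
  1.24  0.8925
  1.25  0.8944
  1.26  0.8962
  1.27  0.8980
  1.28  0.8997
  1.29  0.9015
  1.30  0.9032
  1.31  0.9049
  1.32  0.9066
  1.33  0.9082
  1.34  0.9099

T = 0.1667;  σ√T = 0.0612
d₁ = [ln(138/128) + (0.009 + ½·0.15²)·0.1667] / (σ√T) = (0.0752 + 0.0034) / 0.0612 = 1.2835 which rounds to 1.28
N(d₁) = N(1.28) = 0.8997
Δ_call = N(d₁) = 0.8997

0.8997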